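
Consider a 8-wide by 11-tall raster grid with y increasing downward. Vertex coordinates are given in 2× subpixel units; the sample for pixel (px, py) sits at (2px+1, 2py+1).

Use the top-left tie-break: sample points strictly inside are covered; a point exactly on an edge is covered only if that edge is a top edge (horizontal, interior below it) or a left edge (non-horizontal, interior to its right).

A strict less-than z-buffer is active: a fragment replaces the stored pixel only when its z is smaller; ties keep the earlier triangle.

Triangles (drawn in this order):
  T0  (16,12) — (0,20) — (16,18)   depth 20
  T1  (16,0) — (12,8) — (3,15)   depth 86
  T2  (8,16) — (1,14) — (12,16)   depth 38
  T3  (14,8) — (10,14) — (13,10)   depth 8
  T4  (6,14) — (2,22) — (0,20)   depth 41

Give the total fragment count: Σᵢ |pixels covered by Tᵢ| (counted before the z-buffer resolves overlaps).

T0:
  2·area = 96  (B↔C swapped to make it positive)
  edge (16, 12)→(16, 18): d=(0,6) right/bottom  bias=-1
  edge (16, 18)→(0, 20): d=(-16,2) right/bottom  bias=-1
  edge (0, 20)→(16, 12): d=(16,-8) top-left  bias=+0
    (7,6)@(15, 13): e=[6,82,8] → X
    (5,7)@(11, 15): e=[30,58,8] → X
    (6,7)@(13, 15): e=[18,54,24] → X
    (3,8)@(7, 17): e=[54,34,8] → X
    (4,8)@(9, 17): e=[42,30,24] → X
    (1,9)@(3, 19): e=[78,10,8] → X
    (2,9)@(5, 19): e=[66,6,24] → X
    (4,9)@(9, 19): e=[42,-2,56] → .
    (5,9)@(11, 19): e=[30,-6,72] → .
    (6,9)@(13, 19): e=[18,-10,88] → .
    (7,9)@(15, 19): e=[6,-14,104] → .
    (1,10)@(3, 21): e=[78,-22,40] → .
  covered (12 px):
    . . . . . . . .
    . . . . . . . .
    . . . . . . . .
    . . . . . . . .
    . . . . . . . .
    . . . . . . . .
    . . . . . . . X
    . . . . . X X X
    . . . X X X X X
    . X X X . . . .
    . . . . . . . .
T1:
  2·area = 44
  edge (16, 0)→(12, 8): d=(-4,8) right/bottom  bias=-1
  edge (12, 8)→(3, 15): d=(-9,7) right/bottom  bias=-1
  edge (3, 15)→(16, 0): d=(13,-15) top-left  bias=+0
    (6,2)@(13, 5): e=[4,20,20] → X
    (7,2)@(15, 5): e=[-12,6,50] → .
    (5,3)@(11, 7): e=[12,16,16] → X
    (6,3)@(13, 7): e=[-4,2,46] → .
    (4,4)@(9, 9): e=[20,12,12] → X
    (5,4)@(11, 9): e=[4,-2,42] → .
    (3,5)@(7, 11): e=[28,8,8] → X
    (4,5)@(9, 11): e=[12,-6,38] → .
    (2,6)@(5, 13): e=[36,4,4] → X
    (3,6)@(7, 13): e=[20,-10,34] → .
    (1,7)@(3, 15): e=[44,0,0] → .  [on edge]
    (2,7)@(5, 15): e=[28,-14,30] → .
  covered (5 px):
    . . . . . . . .
    . . . . . . . .
    . . . . . . X .
    . . . . . X . .
    . . . . X . . .
    . . . X . . . .
    . . X . . . . .
    . . . . . . . .
    . . . . . . . .
    . . . . . . . .
    . . . . . . . .
T2:
  2·area = 8
  edge (8, 16)→(1, 14): d=(-7,-2) top-left  bias=+0
  edge (1, 14)→(12, 16): d=(11,2) right/bottom  bias=-1
  edge (12, 16)→(8, 16): d=(-4,0) right/bottom  bias=-1
    (2,7)@(5, 15): e=[1,3,4] → X
    (3,7)@(7, 15): e=[5,-1,4] → .
    (2,8)@(5, 17): e=[-13,25,-4] → .
  covered (1 px):
    . . . . . . . .
    . . . . . . . .
    . . . . . . . .
    . . . . . . . .
    . . . . . . . .
    . . . . . . . .
    . . . . . . . .
    . . X . . . . .
    . . . . . . . .
    . . . . . . . .
    . . . . . . . .
T3:
  2·area = 2  (B↔C swapped to make it positive)
  edge (14, 8)→(13, 10): d=(-1,2) right/bottom  bias=-1
  edge (13, 10)→(10, 14): d=(-3,4) right/bottom  bias=-1
  edge (10, 14)→(14, 8): d=(4,-6) top-left  bias=+0
  covered (0 px):
    . . . . . . . .
    . . . . . . . .
    . . . . . . . .
    . . . . . . . .
    . . . . . . . .
    . . . . . . . .
    . . . . . . . .
    . . . . . . . .
    . . . . . . . .
    . . . . . . . .
    . . . . . . . .
T4:
  2·area = 24
  edge (6, 14)→(2, 22): d=(-4,8) right/bottom  bias=-1
  edge (2, 22)→(0, 20): d=(-2,-2) top-left  bias=+0
  edge (0, 20)→(6, 14): d=(6,-6) top-left  bias=+0
    (7,2)@(15, 5): e=[-36,60,0] → .  [on edge]
    (6,3)@(13, 7): e=[-28,52,0] → .  [on edge]
    (5,4)@(11, 9): e=[-20,44,0] → .  [on edge]
    (4,5)@(9, 11): e=[-12,36,0] → .  [on edge]
    (3,6)@(7, 13): e=[-4,28,0] → .  [on edge]
    (2,7)@(5, 15): e=[4,20,0] → X  [on edge]
    (3,7)@(7, 15): e=[-12,24,12] → .
    (1,8)@(3, 17): e=[12,12,0] → X  [on edge]
    (2,8)@(5, 17): e=[-4,16,12] → .
    (0,9)@(1, 19): e=[20,4,0] → X  [on edge]
    (2,9)@(5, 19): e=[-12,12,24] → .
    (0,10)@(1, 21): e=[12,0,12] → X  [on edge]
  covered (5 px):
    . . . . . . . .
    . . . . . . . .
    . . . . . . . .
    . . . . . . . .
    . . . . . . . .
    . . . . . . . .
    . . . . . . . .
    . . X . . . . .
    . X . . . . . .
    X X . . . . . .
    X . . . . . . .

Final: 23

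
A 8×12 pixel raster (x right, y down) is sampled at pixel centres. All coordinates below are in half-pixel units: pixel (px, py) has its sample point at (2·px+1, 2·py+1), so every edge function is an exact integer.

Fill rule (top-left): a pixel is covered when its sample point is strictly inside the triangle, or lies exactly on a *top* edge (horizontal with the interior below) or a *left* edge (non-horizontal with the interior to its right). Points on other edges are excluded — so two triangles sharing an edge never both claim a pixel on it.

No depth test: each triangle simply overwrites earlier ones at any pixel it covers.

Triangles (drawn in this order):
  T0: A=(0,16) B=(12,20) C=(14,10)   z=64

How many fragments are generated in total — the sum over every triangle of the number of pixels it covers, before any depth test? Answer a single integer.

T0:
  2·area = 128  (B↔C swapped to make it positive)
  edge (0, 16)→(14, 10): d=(14,-6) top-left  bias=+0
  edge (14, 10)→(12, 20): d=(-2,10) right/bottom  bias=-1
  edge (12, 20)→(0, 16): d=(-12,-4) top-left  bias=+0
    (7,2)@(15, 5): e=[-64,0,192] → ·  [on edge]
    (6,5)@(13, 11): e=[8,8,112] → █
    (7,5)@(15, 11): e=[20,-12,120] → ·
    (3,6)@(7, 13): e=[0,64,64] → █  [on edge]
    (4,6)@(9, 13): e=[12,44,72] → █
    (5,6)@(11, 13): e=[24,24,80] → █
    (7,6)@(15, 13): e=[48,-16,96] → ·
    (1,7)@(3, 15): e=[4,100,24] → █
    (2,7)@(5, 15): e=[16,80,32] → █
    (6,7)@(13, 15): e=[64,0,64] → ·  [on edge]
    (1,8)@(3, 17): e=[32,96,0] → █  [on edge]
    (6,8)@(13, 17): e=[92,-4,40] → ·
    (4,9)@(9, 19): e=[96,32,0] → █  [on edge]
    (7,10)@(15, 21): e=[160,-32,0] → ·  [on edge]
  covered (17 px):
    · · · · · · · ·
    · · · · · · · ·
    · · · · · · · ·
    · · · · · · · ·
    · · · · · · · ·
    · · · · · · █ ·
    · · · █ █ █ █ ·
    · █ █ █ █ █ · ·
    · █ █ █ █ █ · ·
    · · · · █ █ · ·
    · · · · · · · ·
    · · · · · · · ·

Final: 17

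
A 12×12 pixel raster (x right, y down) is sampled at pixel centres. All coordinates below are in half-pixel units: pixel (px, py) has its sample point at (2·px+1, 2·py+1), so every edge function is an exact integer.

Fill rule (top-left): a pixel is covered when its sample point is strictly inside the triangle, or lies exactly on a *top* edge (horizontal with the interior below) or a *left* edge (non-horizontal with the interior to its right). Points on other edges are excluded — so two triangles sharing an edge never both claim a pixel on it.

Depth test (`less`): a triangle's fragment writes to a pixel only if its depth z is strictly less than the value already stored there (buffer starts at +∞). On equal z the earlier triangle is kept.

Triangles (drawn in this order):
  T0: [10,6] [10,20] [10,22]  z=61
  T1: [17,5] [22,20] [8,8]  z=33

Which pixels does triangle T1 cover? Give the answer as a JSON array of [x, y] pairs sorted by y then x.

T0:
  degenerate (2·area = 0) — covers nothing
T1:
  2·area = 150
  edge (17, 5)→(22, 20): d=(5,15) right/bottom  bias=-1
  edge (22, 20)→(8, 8): d=(-14,-12) top-left  bias=+0
  edge (8, 8)→(17, 5): d=(9,-3) top-left  bias=+0
    (11,1)@(23, 3): e=[-100,250,0] → ·  [on edge]
    (8,2)@(17, 5): e=[0,150,0] → ·  [on edge]
    (5,3)@(11, 7): e=[100,50,0] → █  [on edge]
    (6,3)@(13, 7): e=[70,74,6] → █
    (7,3)@(15, 7): e=[40,98,12] → █
    (8,3)@(17, 7): e=[10,122,18] → █
    (9,3)@(19, 7): e=[-20,146,24] → ·
    (2,4)@(5, 9): e=[200,-50,0] → ·  [on edge]
    (5,4)@(11, 9): e=[110,22,18] → █
    (9,4)@(19, 9): e=[-10,118,42] → ·
    (5,5)@(11, 11): e=[120,-6,36] → ·
    (6,5)@(13, 11): e=[90,18,42] → █
    (9,5)@(19, 11): e=[0,90,60] → ·  [on edge]
    (10,8)@(21, 17): e=[0,30,120] → ·  [on edge]
    (11,11)@(23, 23): e=[0,-30,180] → ·  [on edge]
  covered (18 px):
    · · · · · · · · · · · ·
    · · · · · · · · · · · ·
    · · · · · · · · · · · ·
    · · · · · █ █ █ █ · · ·
    · · · · · █ █ █ █ · · ·
    · · · · · · █ █ █ · · ·
    · · · · · · · █ █ █ · ·
    · · · · · · · · █ █ · ·
    · · · · · · · · · █ · ·
    · · · · · · · · · · █ ·
    · · · · · · · · · · · ·
    · · · · · · · · · · · ·

Final: [[5,3],[6,3],[7,3],[8,3],[5,4],[6,4],[7,4],[8,4],[6,5],[7,5],[8,5],[7,6],[8,6],[9,6],[8,7],[9,7],[9,8],[10,9]]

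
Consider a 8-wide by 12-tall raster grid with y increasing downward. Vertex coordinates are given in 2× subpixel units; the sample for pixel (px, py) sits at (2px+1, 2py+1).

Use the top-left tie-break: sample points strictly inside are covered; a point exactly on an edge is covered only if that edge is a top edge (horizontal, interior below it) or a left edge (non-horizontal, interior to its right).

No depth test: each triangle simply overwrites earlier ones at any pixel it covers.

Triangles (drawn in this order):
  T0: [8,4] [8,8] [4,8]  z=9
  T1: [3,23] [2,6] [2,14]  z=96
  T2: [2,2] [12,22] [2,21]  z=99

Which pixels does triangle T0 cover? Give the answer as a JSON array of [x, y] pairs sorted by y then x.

T0:
  2·area = 16
  edge (8, 4)→(8, 8): d=(0,4) right/bottom  bias=-1
  edge (8, 8)→(4, 8): d=(-4,0) right/bottom  bias=-1
  edge (4, 8)→(8, 4): d=(4,-4) top-left  bias=+0
    (5,0)@(11, 1): e=[-12,28,0] → ·  [on edge]
    (4,1)@(9, 3): e=[-4,20,0] → ·  [on edge]
    (3,2)@(7, 5): e=[4,12,0] → #  [on edge]
    (4,2)@(9, 5): e=[-4,12,8] → ·
    (2,3)@(5, 7): e=[12,4,0] → #  [on edge]
    (4,3)@(9, 7): e=[-4,4,16] → ·
    (1,4)@(3, 9): e=[20,-4,0] → ·  [on edge]
    (2,4)@(5, 9): e=[12,-4,8] → ·
    (3,4)@(7, 9): e=[4,-4,16] → ·
    (0,5)@(1, 11): e=[28,-12,0] → ·  [on edge]
  covered (3 px):
    · · · · · · · ·
    · · · · · · · ·
    · · · # · · · ·
    · · # # · · · ·
    · · · · · · · ·
    · · · · · · · ·
    · · · · · · · ·
    · · · · · · · ·
    · · · · · · · ·
    · · · · · · · ·
    · · · · · · · ·
    · · · · · · · ·
T1:
  2·area = 8  (B↔C swapped to make it positive)
  edge (3, 23)→(2, 14): d=(-1,-9) top-left  bias=+0
  edge (2, 14)→(2, 6): d=(0,-8) top-left  bias=+0
  edge (2, 6)→(3, 23): d=(1,17) right/bottom  bias=-1
    (0,2)@(1, 5): e=[0,-8,16] → ·  [on edge]
    (1,11)@(3, 23): e=[0,8,0] → ·  [on edge]
  covered (0 px):
    · · · · · · · ·
    · · · · · · · ·
    · · · · · · · ·
    · · · · · · · ·
    · · · · · · · ·
    · · · · · · · ·
    · · · · · · · ·
    · · · · · · · ·
    · · · · · · · ·
    · · · · · · · ·
    · · · · · · · ·
    · · · · · · · ·
T2:
  2·area = 190
  edge (2, 2)→(12, 22): d=(10,20) right/bottom  bias=-1
  edge (12, 22)→(2, 21): d=(-10,-1) top-left  bias=+0
  edge (2, 21)→(2, 2): d=(0,-19) top-left  bias=+0
    (1,2)@(3, 5): e=[10,161,19] → #
    (2,2)@(5, 5): e=[-30,163,57] → ·
    (1,3)@(3, 7): e=[30,141,19] → #
    (2,3)@(5, 7): e=[-10,143,57] → ·
    (1,4)@(3, 9): e=[50,121,19] → #
    (2,4)@(5, 9): e=[10,123,57] → #
    (3,4)@(7, 9): e=[-30,125,95] → ·
    (1,5)@(3, 11): e=[70,101,19] → #
    (3,5)@(7, 11): e=[-10,105,95] → ·
    (1,6)@(3, 13): e=[90,81,19] → #
    (3,6)@(7, 13): e=[10,85,95] → #
    (4,6)@(9, 13): e=[-30,87,133] → ·
  covered (25 px):
    · · · · · · · ·
    · · · · · · · ·
    · # · · · · · ·
    · # · · · · · ·
    · # # · · · · ·
    · # # · · · · ·
    · # # # · · · ·
    · # # # · · · ·
    · # # # # · · ·
    · # # # # · · ·
    · # # # # # · ·
    · · · · · · · ·

Answer: [[3,2],[2,3],[3,3]]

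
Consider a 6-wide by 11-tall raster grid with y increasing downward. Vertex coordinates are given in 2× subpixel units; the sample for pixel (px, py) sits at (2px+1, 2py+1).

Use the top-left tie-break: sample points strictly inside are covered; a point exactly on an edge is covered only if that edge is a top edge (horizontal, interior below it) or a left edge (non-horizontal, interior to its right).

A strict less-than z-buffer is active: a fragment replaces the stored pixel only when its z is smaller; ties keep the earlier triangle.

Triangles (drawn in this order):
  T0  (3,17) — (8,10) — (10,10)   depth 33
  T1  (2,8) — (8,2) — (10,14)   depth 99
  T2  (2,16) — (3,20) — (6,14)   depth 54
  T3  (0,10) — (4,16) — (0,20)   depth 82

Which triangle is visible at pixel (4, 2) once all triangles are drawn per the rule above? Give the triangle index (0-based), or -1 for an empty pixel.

T0:
  2·area = 14
  edge (3, 17)→(8, 10): d=(5,-7) top-left  bias=+0
  edge (8, 10)→(10, 10): d=(2,0) top-left  bias=+0
  edge (10, 10)→(3, 17): d=(-7,7) right/bottom  bias=-1
    (5,4)@(11, 9): e=[16,-2,0] → .  [on edge]
    (4,5)@(9, 11): e=[12,2,0] → .  [on edge]
    (3,6)@(7, 13): e=[8,6,0] → .  [on edge]
    (2,7)@(5, 15): e=[4,10,0] → .  [on edge]
    (1,8)@(3, 17): e=[0,14,0] → .  [on edge]
    (0,9)@(1, 19): e=[-4,18,0] → .  [on edge]
  covered (0 px):
    . . . . . .
    . . . . . .
    . . . . . .
    . . . . . .
    . . . . . .
    . . . . . .
    . . . . . .
    . . . . . .
    . . . . . .
    . . . . . .
    . . . . . .
T1:
  2·area = 84
  edge (2, 8)→(8, 2): d=(6,-6) top-left  bias=+0
  edge (8, 2)→(10, 14): d=(2,12) right/bottom  bias=-1
  edge (10, 14)→(2, 8): d=(-8,-6) top-left  bias=+0
    (4,0)@(9, 1): e=[0,-14,98] → .  [on edge]
    (3,1)@(7, 3): e=[0,14,70] → X  [on edge]
    (4,1)@(9, 3): e=[12,-10,82] → .
    (2,2)@(5, 5): e=[0,42,42] → X  [on edge]
    (4,2)@(9, 5): e=[24,-6,66] → .
    (1,3)@(3, 7): e=[0,70,14] → X  [on edge]
    (4,3)@(9, 7): e=[36,-2,50] → .
    (0,4)@(1, 9): e=[0,98,-14] → .  [on edge]
    (1,4)@(3, 9): e=[12,74,-2] → .
    (2,4)@(5, 9): e=[24,50,10] → X
    (4,4)@(9, 9): e=[48,2,34] → X
    (5,4)@(11, 9): e=[60,-22,46] → .
  covered (12 px):
    . . . . . .
    . . . X . .
    . . X X . .
    . X X X . .
    . . X X X .
    . . . X X .
    . . . . X .
    . . . . . .
    . . . . . .
    . . . . . .
    . . . . . .
T2:
  2·area = 18  (B↔C swapped to make it positive)
  edge (2, 16)→(6, 14): d=(4,-2) top-left  bias=+0
  edge (6, 14)→(3, 20): d=(-3,6) right/bottom  bias=-1
  edge (3, 20)→(2, 16): d=(-1,-4) top-left  bias=+0
    (2,7)@(5, 15): e=[2,3,13] → X
    (3,7)@(7, 15): e=[6,-9,21] → .
    (1,8)@(3, 17): e=[6,9,3] → X
    (2,8)@(5, 17): e=[10,-3,11] → .
    (1,9)@(3, 19): e=[14,3,1] → X
    (2,9)@(5, 19): e=[18,-9,9] → .
    (1,10)@(3, 21): e=[22,-3,-1] → .
  covered (3 px):
    . . . . . .
    . . . . . .
    . . . . . .
    . . . . . .
    . . . . . .
    . . . . . .
    . . . . . .
    . . X . . .
    . X . . . .
    . X . . . .
    . . . . . .
T3:
  2·area = 40
  edge (0, 10)→(4, 16): d=(4,6) right/bottom  bias=-1
  edge (4, 16)→(0, 20): d=(-4,4) right/bottom  bias=-1
  edge (0, 20)→(0, 10): d=(0,-10) top-left  bias=+0
    (5,4)@(11, 9): e=[-70,0,110] → .  [on edge]
    (4,5)@(9, 11): e=[-50,0,90] → .  [on edge]
    (0,6)@(1, 13): e=[6,24,10] → X
    (1,6)@(3, 13): e=[-6,16,30] → .
    (3,6)@(7, 13): e=[-30,0,70] → .  [on edge]
    (0,7)@(1, 15): e=[14,16,10] → X
    (1,7)@(3, 15): e=[2,8,30] → X
    (2,7)@(5, 15): e=[-10,0,50] → .  [on edge]
    (0,8)@(1, 17): e=[22,8,10] → X
    (1,8)@(3, 17): e=[10,0,30] → .  [on edge]
    (0,9)@(1, 19): e=[30,0,10] → .  [on edge]
  covered (4 px):
    . . . . . .
    . . . . . .
    . . . . . .
    . . . . . .
    . . . . . .
    . . . . . .
    X . . . . .
    X X . . . .
    X . . . . .
    . . . . . .
    . . . . . .

Z-buffer (winner per pixel, '.' = empty):
  . . . . . .
  . . . 1 . .
  . . 1 1 . .
  . 1 1 1 . .
  . . 1 1 1 .
  . . . 1 1 .
  3 . . . 1 .
  3 3 2 . . .
  3 2 . . . .
  . 2 . . . .
  . . . . . .

Answer: -1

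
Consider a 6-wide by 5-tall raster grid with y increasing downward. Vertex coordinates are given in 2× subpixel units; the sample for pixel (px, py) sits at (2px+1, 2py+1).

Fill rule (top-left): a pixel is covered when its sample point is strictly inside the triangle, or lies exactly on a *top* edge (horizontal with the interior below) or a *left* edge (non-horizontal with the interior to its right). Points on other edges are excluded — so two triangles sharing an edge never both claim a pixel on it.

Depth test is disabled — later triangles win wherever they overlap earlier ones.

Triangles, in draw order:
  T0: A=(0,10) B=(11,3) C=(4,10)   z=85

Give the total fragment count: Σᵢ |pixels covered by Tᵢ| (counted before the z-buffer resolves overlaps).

T0:
  2·area = 28
  edge (0, 10)→(11, 3): d=(11,-7) top-left  bias=+0
  edge (11, 3)→(4, 10): d=(-7,7) right/bottom  bias=-1
  edge (4, 10)→(0, 10): d=(-4,0) right/bottom  bias=-1
    (5,1)@(11, 3): e=[0,0,28] → ·  [on edge]
    (4,2)@(9, 5): e=[8,0,20] → ·  [on edge]
    (2,3)@(5, 7): e=[2,14,12] → #
    (3,3)@(7, 7): e=[16,0,12] → ·  [on edge]
    (1,4)@(3, 9): e=[10,14,4] → #
    (2,4)@(5, 9): e=[24,0,4] → ·  [on edge]
  covered (2 px):
    · · · · · ·
    · · · · · ·
    · · · · · ·
    · · # · · ·
    · # · · · ·

Final: 2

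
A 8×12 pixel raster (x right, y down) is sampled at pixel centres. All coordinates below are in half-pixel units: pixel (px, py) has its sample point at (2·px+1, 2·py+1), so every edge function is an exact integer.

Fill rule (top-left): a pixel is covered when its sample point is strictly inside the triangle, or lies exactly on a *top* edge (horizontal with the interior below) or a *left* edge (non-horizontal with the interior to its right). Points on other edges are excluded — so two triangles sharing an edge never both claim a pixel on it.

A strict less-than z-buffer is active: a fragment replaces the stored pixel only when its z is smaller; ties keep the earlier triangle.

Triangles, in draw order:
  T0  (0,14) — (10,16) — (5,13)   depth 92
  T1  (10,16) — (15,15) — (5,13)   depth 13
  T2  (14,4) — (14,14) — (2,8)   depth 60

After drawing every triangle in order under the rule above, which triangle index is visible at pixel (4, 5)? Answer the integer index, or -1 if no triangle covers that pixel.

T0:
  2·area = 20  (B↔C swapped to make it positive)
  edge (0, 14)→(5, 13): d=(5,-1) top-left  bias=+0
  edge (5, 13)→(10, 16): d=(5,3) right/bottom  bias=-1
  edge (10, 16)→(0, 14): d=(-10,-2) top-left  bias=+0
    (7,5)@(15, 11): e=[0,-40,60] → .  [on edge]
    (2,6)@(5, 13): e=[0,0,20] → .  [on edge]
    (2,7)@(5, 15): e=[10,10,0] → X  [on edge]
    (3,7)@(7, 15): e=[12,4,4] → X
    (4,7)@(9, 15): e=[14,-2,8] → .
    (2,8)@(5, 17): e=[20,20,-20] → .
    (3,8)@(7, 17): e=[22,14,-16] → .
    (7,8)@(15, 17): e=[30,-10,0] → .  [on edge]
    (7,9)@(15, 19): e=[40,0,-20] → .  [on edge]
  covered (2 px):
    . . . . . . . .
    . . . . . . . .
    . . . . . . . .
    . . . . . . . .
    . . . . . . . .
    . . . . . . . .
    . . . . . . . .
    . . X X . . . .
    . . . . . . . .
    . . . . . . . .
    . . . . . . . .
    . . . . . . . .
T1:
  2·area = 20  (B↔C swapped to make it positive)
  edge (10, 16)→(5, 13): d=(-5,-3) top-left  bias=+0
  edge (5, 13)→(15, 15): d=(10,2) right/bottom  bias=-1
  edge (15, 15)→(10, 16): d=(-5,1) right/bottom  bias=-1
    (2,6)@(5, 13): e=[0,0,20] → .  [on edge]
    (4,7)@(9, 15): e=[2,12,6] → X
    (5,7)@(11, 15): e=[8,8,4] → X
    (6,7)@(13, 15): e=[14,4,2] → X
    (7,7)@(15, 15): e=[20,0,0] → .  [on edge]
    (2,8)@(5, 17): e=[-20,40,0] → .  [on edge]
    (4,8)@(9, 17): e=[-8,32,-4] → .
    (5,8)@(11, 17): e=[-2,28,-6] → .
    (6,8)@(13, 17): e=[4,24,-8] → .
    (7,9)@(15, 19): e=[0,40,-20] → .  [on edge]
  covered (3 px):
    . . . . . . . .
    . . . . . . . .
    . . . . . . . .
    . . . . . . . .
    . . . . . . . .
    . . . . . . . .
    . . . . . . . .
    . . . . X X X .
    . . . . . . . .
    . . . . . . . .
    . . . . . . . .
    . . . . . . . .
T2:
  2·area = 120
  edge (14, 4)→(14, 14): d=(0,10) right/bottom  bias=-1
  edge (14, 14)→(2, 8): d=(-12,-6) top-left  bias=+0
  edge (2, 8)→(14, 4): d=(12,-4) top-left  bias=+0
    (5,2)@(11, 5): e=[30,90,0] → X  [on edge]
    (6,2)@(13, 5): e=[10,102,8] → X
    (7,2)@(15, 5): e=[-10,114,16] → .
    (2,3)@(5, 7): e=[90,30,0] → X  [on edge]
    (3,3)@(7, 7): e=[70,42,8] → X
    (4,3)@(9, 7): e=[50,54,16] → X
    (7,3)@(15, 7): e=[-10,90,40] → .
    (2,4)@(5, 9): e=[90,6,24] → X
    (7,4)@(15, 9): e=[-10,66,64] → .
    (2,5)@(5, 11): e=[90,-18,48] → .
    (3,5)@(7, 11): e=[70,-6,56] → .
    (4,5)@(9, 11): e=[50,6,64] → X
  covered (16 px):
    . . . . . . . .
    . . . . . . . .
    . . . . . X X .
    . . X X X X X .
    . . X X X X X .
    . . . . X X X .
    . . . . . . X .
    . . . . . . . .
    . . . . . . . .
    . . . . . . . .
    . . . . . . . .
    . . . . . . . .

Z-buffer (winner per pixel, '.' = empty):
  . . . . . . . .
  . . . . . . . .
  . . . . . 2 2 .
  . . 2 2 2 2 2 .
  . . 2 2 2 2 2 .
  . . . . 2 2 2 .
  . . . . . . 2 .
  . . 0 0 1 1 1 .
  . . . . . . . .
  . . . . . . . .
  . . . . . . . .
  . . . . . . . .

Answer: 2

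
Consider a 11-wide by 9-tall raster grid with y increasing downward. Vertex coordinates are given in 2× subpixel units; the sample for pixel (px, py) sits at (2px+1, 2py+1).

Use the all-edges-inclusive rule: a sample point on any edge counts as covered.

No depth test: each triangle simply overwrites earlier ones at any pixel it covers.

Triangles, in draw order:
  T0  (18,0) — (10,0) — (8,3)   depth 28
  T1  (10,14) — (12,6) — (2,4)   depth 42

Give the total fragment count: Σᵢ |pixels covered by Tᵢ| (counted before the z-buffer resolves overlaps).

T0:
  2·area = 24  (B↔C swapped to make it positive)
  edge (18, 0)→(8, 3): d=(-10,3) inclusive
  edge (8, 3)→(10, 0): d=(2,-3) inclusive
  edge (10, 0)→(18, 0): d=(8,0) inclusive
    (5,0)@(11, 1): e=[11,5,8] → █
    (6,0)@(13, 1): e=[5,11,8] → █
    (7,0)@(15, 1): e=[-1,17,8] → ·
    (5,1)@(11, 3): e=[-9,9,24] → ·
    (6,1)@(13, 3): e=[-15,15,24] → ·
  covered (2 px):
    · · · · · █ █ · · · ·
    · · · · · · · · · · ·
    · · · · · · · · · · ·
    · · · · · · · · · · ·
    · · · · · · · · · · ·
    · · · · · · · · · · ·
    · · · · · · · · · · ·
    · · · · · · · · · · ·
    · · · · · · · · · · ·
T1:
  2·area = 84  (B↔C swapped to make it positive)
  edge (10, 14)→(2, 4): d=(-8,-10) inclusive
  edge (2, 4)→(12, 6): d=(10,2) inclusive
  edge (12, 6)→(10, 14): d=(-2,8) inclusive
    (1,2)@(3, 5): e=[2,8,74] → █
    (2,2)@(5, 5): e=[22,4,58] → █
    (3,2)@(7, 5): e=[42,0,42] → █  [on edge]
    (4,2)@(9, 5): e=[62,-4,26] → ·
    (1,3)@(3, 7): e=[-14,28,70] → ·
    (2,3)@(5, 7): e=[6,24,54] → █
    (4,3)@(9, 7): e=[46,16,22] → █
    (5,3)@(11, 7): e=[66,12,6] → █
    (6,3)@(13, 7): e=[86,8,-10] → ·
    (8,3)@(17, 7): e=[126,0,-42] → ·  [on edge]
    (2,4)@(5, 9): e=[-10,44,50] → ·
    (3,4)@(7, 9): e=[10,40,34] → █
  covered (11 px):
    · · · · · · · · · · ·
    · · · · · · · · · · ·
    · █ █ █ · · · · · · ·
    · · █ █ █ █ · · · · ·
    · · · █ █ █ · · · · ·
    · · · · █ · · · · · ·
    · · · · · · · · · · ·
    · · · · · · · · · · ·
    · · · · · · · · · · ·

Final: 13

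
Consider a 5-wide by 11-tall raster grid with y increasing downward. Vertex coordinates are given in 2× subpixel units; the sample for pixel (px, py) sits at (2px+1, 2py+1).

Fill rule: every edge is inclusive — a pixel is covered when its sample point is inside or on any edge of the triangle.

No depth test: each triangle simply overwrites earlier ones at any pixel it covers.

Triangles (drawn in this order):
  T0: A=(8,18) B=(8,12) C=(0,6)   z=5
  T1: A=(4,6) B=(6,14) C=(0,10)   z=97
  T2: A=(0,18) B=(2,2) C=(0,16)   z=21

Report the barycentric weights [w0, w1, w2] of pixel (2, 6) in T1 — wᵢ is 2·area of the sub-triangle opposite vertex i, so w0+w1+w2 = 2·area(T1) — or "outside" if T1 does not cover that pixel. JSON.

T0:
  2·area = 48  (B↔C swapped to make it positive)
  edge (8, 18)→(0, 6): d=(-8,-12) inclusive
  edge (0, 6)→(8, 12): d=(8,6) inclusive
  edge (8, 12)→(8, 18): d=(0,6) inclusive
    (0,3)@(1, 7): e=[4,2,42] → #
    (1,3)@(3, 7): e=[28,-10,30] → ·
    (0,4)@(1, 9): e=[-12,18,42] → ·
    (1,4)@(3, 9): e=[12,6,30] → #
    (2,4)@(5, 9): e=[36,-6,18] → ·
    (1,5)@(3, 11): e=[-4,22,30] → ·
    (2,5)@(5, 11): e=[20,10,18] → #
    (3,5)@(7, 11): e=[44,-2,6] → ·
    (2,6)@(5, 13): e=[4,26,18] → #
    (3,6)@(7, 13): e=[28,14,6] → #
    (4,6)@(9, 13): e=[52,2,-6] → ·
    (2,7)@(5, 15): e=[-12,42,18] → ·
  covered (6 px):
    · · · · ·
    · · · · ·
    · · · · ·
    # · · · ·
    · # · · ·
    · · # · ·
    · · # # ·
    · · · # ·
    · · · · ·
    · · · · ·
    · · · · ·
T1:
  2·area = 40
  edge (4, 6)→(6, 14): d=(2,8) inclusive
  edge (6, 14)→(0, 10): d=(-6,-4) inclusive
  edge (0, 10)→(4, 6): d=(4,-4) inclusive
    (4,0)@(9, 1): e=[-50,90,0] → ·  [on edge]
    (3,1)@(7, 3): e=[-30,70,0] → ·  [on edge]
    (2,2)@(5, 5): e=[-10,50,0] → ·  [on edge]
    (1,3)@(3, 7): e=[10,30,0] → #  [on edge]
    (2,3)@(5, 7): e=[-6,38,8] → ·
    (0,4)@(1, 9): e=[30,10,0] → #  [on edge]
    (2,4)@(5, 9): e=[-2,26,16] → ·
    (0,5)@(1, 11): e=[34,-2,8] → ·
    (1,5)@(3, 11): e=[18,6,16] → #
    (2,5)@(5, 11): e=[2,14,24] → #
    (3,5)@(7, 11): e=[-14,22,32] → ·
    (1,6)@(3, 13): e=[22,-6,24] → ·
  covered (6 px):
    · · · · ·
    · · · · ·
    · · · · ·
    · # · · ·
    # # · · ·
    · # # · ·
    · · # · ·
    · · · · ·
    · · · · ·
    · · · · ·
    · · · · ·
T2:
  2·area = 4  (B↔C swapped to make it positive)
  edge (0, 18)→(0, 16): d=(0,-2) inclusive
  edge (0, 16)→(2, 2): d=(2,-14) inclusive
  edge (2, 2)→(0, 18): d=(-2,16) inclusive
    (0,4)@(1, 9): e=[2,0,2] → #  [on edge]
    (1,4)@(3, 9): e=[6,28,-30] → ·
    (0,5)@(1, 11): e=[2,4,-2] → ·
  covered (1 px):
    · · · · ·
    · · · · ·
    · · · · ·
    · · · · ·
    # · · · ·
    · · · · ·
    · · · · ·
    · · · · ·
    · · · · ·
    · · · · ·
    · · · · ·

Final: [2,32,6]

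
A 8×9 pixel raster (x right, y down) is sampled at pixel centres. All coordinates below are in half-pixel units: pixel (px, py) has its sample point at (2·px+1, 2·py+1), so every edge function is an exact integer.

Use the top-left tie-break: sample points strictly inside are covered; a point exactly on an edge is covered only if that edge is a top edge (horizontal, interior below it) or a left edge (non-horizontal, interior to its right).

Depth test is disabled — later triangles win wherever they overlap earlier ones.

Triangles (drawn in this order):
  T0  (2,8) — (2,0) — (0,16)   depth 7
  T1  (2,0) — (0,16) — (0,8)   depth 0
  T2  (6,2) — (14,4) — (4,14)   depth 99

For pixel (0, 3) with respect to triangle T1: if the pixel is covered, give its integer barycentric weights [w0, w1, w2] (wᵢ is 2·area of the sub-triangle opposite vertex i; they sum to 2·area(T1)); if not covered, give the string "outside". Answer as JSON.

T0:
  2·area = 16  (B↔C swapped to make it positive)
  edge (2, 8)→(0, 16): d=(-2,8) right/bottom  bias=-1
  edge (0, 16)→(2, 0): d=(2,-16) top-left  bias=+0
  edge (2, 0)→(2, 8): d=(0,8) right/bottom  bias=-1
    (0,4)@(1, 9): e=[6,2,8] → █
    (1,4)@(3, 9): e=[-10,34,-8] → ·
    (0,5)@(1, 11): e=[2,6,8] → █
    (1,5)@(3, 11): e=[-14,38,-8] → ·
    (0,6)@(1, 13): e=[-2,10,8] → ·
  covered (2 px):
    · · · · · · · ·
    · · · · · · · ·
    · · · · · · · ·
    · · · · · · · ·
    █ · · · · · · ·
    █ · · · · · · ·
    · · · · · · · ·
    · · · · · · · ·
    · · · · · · · ·
T1:
  2·area = 16
  edge (2, 0)→(0, 16): d=(-2,16) right/bottom  bias=-1
  edge (0, 16)→(0, 8): d=(0,-8) top-left  bias=+0
  edge (0, 8)→(2, 0): d=(2,-8) top-left  bias=+0
    (0,2)@(1, 5): e=[6,8,2] → █
    (1,2)@(3, 5): e=[-26,24,18] → ·
    (0,3)@(1, 7): e=[2,8,6] → █
    (1,3)@(3, 7): e=[-30,24,22] → ·
    (0,4)@(1, 9): e=[-2,8,10] → ·
  covered (2 px):
    · · · · · · · ·
    · · · · · · · ·
    █ · · · · · · ·
    █ · · · · · · ·
    · · · · · · · ·
    · · · · · · · ·
    · · · · · · · ·
    · · · · · · · ·
    · · · · · · · ·
T2:
  2·area = 100
  edge (6, 2)→(14, 4): d=(8,2) right/bottom  bias=-1
  edge (14, 4)→(4, 14): d=(-10,10) right/bottom  bias=-1
  edge (4, 14)→(6, 2): d=(2,-12) top-left  bias=+0
    (3,1)@(7, 3): e=[6,80,14] → █
    (4,1)@(9, 3): e=[2,60,38] → █
    (5,1)@(11, 3): e=[-2,40,62] → ·
    (7,1)@(15, 3): e=[-10,0,110] → ·  [on edge]
    (3,2)@(7, 5): e=[22,60,18] → █
    (5,2)@(11, 5): e=[14,20,66] → █
    (6,2)@(13, 5): e=[10,0,90] → ·  [on edge]
    (3,3)@(7, 7): e=[38,40,22] → █
    (5,3)@(11, 7): e=[30,0,70] → ·  [on edge]
    (2,4)@(5, 9): e=[58,40,2] → █
    (4,4)@(9, 9): e=[50,0,50] → ·  [on edge]
    (2,5)@(5, 11): e=[74,20,6] → █
    (3,5)@(7, 11): e=[70,0,30] → ·  [on edge]
    (2,6)@(5, 13): e=[90,0,10] → ·  [on edge]
    (1,7)@(3, 15): e=[110,0,-10] → ·  [on edge]
    (0,8)@(1, 17): e=[130,0,-30] → ·  [on edge]
  covered (10 px):
    · · · · · · · ·
    · · · █ █ · · ·
    · · · █ █ █ · ·
    · · · █ █ · · ·
    · · █ █ · · · ·
    · · █ · · · · ·
    · · · · · · · ·
    · · · · · · · ·
    · · · · · · · ·

Answer: [8,6,2]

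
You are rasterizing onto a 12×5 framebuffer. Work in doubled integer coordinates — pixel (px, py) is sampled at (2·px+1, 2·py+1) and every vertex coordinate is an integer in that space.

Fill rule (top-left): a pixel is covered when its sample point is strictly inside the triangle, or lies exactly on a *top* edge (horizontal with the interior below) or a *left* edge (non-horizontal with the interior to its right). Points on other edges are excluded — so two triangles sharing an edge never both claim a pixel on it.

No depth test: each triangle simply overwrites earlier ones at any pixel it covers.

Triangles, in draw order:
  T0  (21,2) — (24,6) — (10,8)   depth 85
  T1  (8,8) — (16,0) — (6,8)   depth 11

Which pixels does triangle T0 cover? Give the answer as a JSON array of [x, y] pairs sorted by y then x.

T0:
  2·area = 62
  edge (21, 2)→(24, 6): d=(3,4) right/bottom  bias=-1
  edge (24, 6)→(10, 8): d=(-14,2) right/bottom  bias=-1
  edge (10, 8)→(21, 2): d=(11,-6) top-left  bias=+0
    (10,1)@(21, 3): e=[3,48,11] → █
    (11,1)@(23, 3): e=[-5,44,23] → ·
    (8,2)@(17, 5): e=[25,28,9] → █
    (9,2)@(19, 5): e=[17,24,21] → █
    (11,2)@(23, 5): e=[1,16,45] → █
    (6,3)@(13, 7): e=[47,8,7] → █
    (7,3)@(15, 7): e=[39,4,19] → █
    (8,3)@(17, 7): e=[31,0,31] → ·  [on edge]
    (9,3)@(19, 7): e=[23,-4,43] → ·
    (10,3)@(21, 7): e=[15,-8,55] → ·
    (11,3)@(23, 7): e=[7,-12,67] → ·
    (1,4)@(3, 9): e=[93,0,-31] → ·  [on edge]
  covered (7 px):
    · · · · · · · · · · · ·
    · · · · · · · · · · █ ·
    · · · · · · · · █ █ █ █
    · · · · · · █ █ · · · ·
    · · · · · · · · · · · ·
T1:
  2·area = 16  (B↔C swapped to make it positive)
  edge (8, 8)→(6, 8): d=(-2,0) right/bottom  bias=-1
  edge (6, 8)→(16, 0): d=(10,-8) top-left  bias=+0
  edge (16, 0)→(8, 8): d=(-8,8) right/bottom  bias=-1
    (7,0)@(15, 1): e=[14,2,0] → ·  [on edge]
    (6,1)@(13, 3): e=[10,6,0] → ·  [on edge]
    (5,2)@(11, 5): e=[6,10,0] → ·  [on edge]
    (4,3)@(9, 7): e=[2,14,0] → ·  [on edge]
    (3,4)@(7, 9): e=[-2,18,0] → ·  [on edge]
  covered (0 px):
    · · · · · · · · · · · ·
    · · · · · · · · · · · ·
    · · · · · · · · · · · ·
    · · · · · · · · · · · ·
    · · · · · · · · · · · ·

Result: [[10,1],[8,2],[9,2],[10,2],[11,2],[6,3],[7,3]]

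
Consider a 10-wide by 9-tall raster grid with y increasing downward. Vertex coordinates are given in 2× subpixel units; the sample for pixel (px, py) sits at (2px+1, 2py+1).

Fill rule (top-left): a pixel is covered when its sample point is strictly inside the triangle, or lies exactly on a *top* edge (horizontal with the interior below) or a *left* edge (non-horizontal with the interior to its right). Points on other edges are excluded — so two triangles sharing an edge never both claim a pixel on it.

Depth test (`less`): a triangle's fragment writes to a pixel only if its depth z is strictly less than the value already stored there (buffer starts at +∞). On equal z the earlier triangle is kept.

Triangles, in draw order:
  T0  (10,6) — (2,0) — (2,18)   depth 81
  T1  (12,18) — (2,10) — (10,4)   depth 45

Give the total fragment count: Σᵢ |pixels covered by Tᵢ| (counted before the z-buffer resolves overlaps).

T0:
  2·area = 144  (B↔C swapped to make it positive)
  edge (10, 6)→(2, 18): d=(-8,12) right/bottom  bias=-1
  edge (2, 18)→(2, 0): d=(0,-18) top-left  bias=+0
  edge (2, 0)→(10, 6): d=(8,6) right/bottom  bias=-1
    (1,0)@(3, 1): e=[124,18,2] → X
    (2,0)@(5, 1): e=[100,54,-10] → .
    (1,1)@(3, 3): e=[108,18,18] → X
    (2,1)@(5, 3): e=[84,54,6] → X
    (3,1)@(7, 3): e=[60,90,-6] → .
    (1,2)@(3, 5): e=[92,18,34] → X
    (3,2)@(7, 5): e=[44,90,10] → X
    (4,2)@(9, 5): e=[20,126,-2] → .
    (1,3)@(3, 7): e=[76,18,50] → X
    (4,3)@(9, 7): e=[4,126,14] → X
    (5,3)@(11, 7): e=[-20,162,2] → .
    (1,4)@(3, 9): e=[60,18,66] → X
  covered (18 px):
    . X . . . . . . . .
    . X X . . . . . . .
    . X X X . . . . . .
    . X X X X . . . . .
    . X X X . . . . . .
    . X X . . . . . . .
    . X X . . . . . . .
    . X . . . . . . . .
    . . . . . . . . . .
T1:
  2·area = 124
  edge (12, 18)→(2, 10): d=(-10,-8) top-left  bias=+0
  edge (2, 10)→(10, 4): d=(8,-6) top-left  bias=+0
  edge (10, 4)→(12, 18): d=(2,14) right/bottom  bias=-1
    (4,2)@(9, 5): e=[106,2,16] → X
    (5,2)@(11, 5): e=[122,14,-12] → .
    (3,3)@(7, 7): e=[70,6,48] → X
    (5,3)@(11, 7): e=[102,30,-8] → .
    (2,4)@(5, 9): e=[34,10,80] → X
    (5,4)@(11, 9): e=[82,46,-4] → .
    (2,5)@(5, 11): e=[14,26,84] → X
    (5,5)@(11, 11): e=[62,62,0] → .  [on edge]
    (2,6)@(5, 13): e=[-6,42,88] → .
    (3,6)@(7, 13): e=[10,54,60] → X
    (5,6)@(11, 13): e=[42,78,4] → X
    (6,6)@(13, 13): e=[58,90,-24] → .
  covered (15 px):
    . . . . . . . . . .
    . . . . . . . . . .
    . . . . X . . . . .
    . . . X X . . . . .
    . . X X X . . . . .
    . . X X X . . . . .
    . . . X X X . . . .
    . . . . X X . . . .
    . . . . . X . . . .

Result: 33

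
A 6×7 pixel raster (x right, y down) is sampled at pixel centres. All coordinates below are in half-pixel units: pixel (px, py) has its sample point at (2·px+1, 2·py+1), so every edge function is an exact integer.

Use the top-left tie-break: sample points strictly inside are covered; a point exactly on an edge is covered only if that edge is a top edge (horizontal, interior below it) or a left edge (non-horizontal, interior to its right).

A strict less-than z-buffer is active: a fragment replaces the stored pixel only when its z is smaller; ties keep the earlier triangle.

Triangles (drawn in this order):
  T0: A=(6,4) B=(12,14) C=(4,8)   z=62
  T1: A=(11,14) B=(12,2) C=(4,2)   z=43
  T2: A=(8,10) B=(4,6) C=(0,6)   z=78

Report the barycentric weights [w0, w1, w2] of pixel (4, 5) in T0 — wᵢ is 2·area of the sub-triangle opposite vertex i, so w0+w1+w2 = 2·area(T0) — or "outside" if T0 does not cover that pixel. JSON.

T0:
  2·area = 44
  edge (6, 4)→(12, 14): d=(6,10) right/bottom  bias=-1
  edge (12, 14)→(4, 8): d=(-8,-6) top-left  bias=+0
  edge (4, 8)→(6, 4): d=(2,-4) top-left  bias=+0
    (2,3)@(5, 7): e=[28,14,2] → █
    (3,3)@(7, 7): e=[8,26,10] → █
    (4,3)@(9, 7): e=[-12,38,18] → ·
    (2,4)@(5, 9): e=[40,-2,6] → ·
    (3,4)@(7, 9): e=[20,10,14] → █
    (4,4)@(9, 9): e=[0,22,22] → ·  [on edge]
    (3,5)@(7, 11): e=[32,-6,18] → ·
    (4,5)@(9, 11): e=[12,6,26] → █
    (5,5)@(11, 11): e=[-8,18,34] → ·
    (4,6)@(9, 13): e=[24,-10,30] → ·
    (5,6)@(11, 13): e=[4,2,38] → █
  covered (5 px):
    · · · · · ·
    · · · · · ·
    · · · · · ·
    · · █ █ · ·
    · · · █ · ·
    · · · · █ ·
    · · · · · █
T1:
  2·area = 96  (B↔C swapped to make it positive)
  edge (11, 14)→(4, 2): d=(-7,-12) top-left  bias=+0
  edge (4, 2)→(12, 2): d=(8,0) top-left  bias=+0
  edge (12, 2)→(11, 14): d=(-1,12) right/bottom  bias=-1
    (2,1)@(5, 3): e=[5,8,83] → █
    (3,1)@(7, 3): e=[29,8,59] → █
    (4,1)@(9, 3): e=[53,8,35] → █
    (5,1)@(11, 3): e=[77,8,11] → █
    (2,2)@(5, 5): e=[-9,24,81] → ·
    (3,2)@(7, 5): e=[15,24,57] → █
    (3,3)@(7, 7): e=[1,40,55] → █
    (3,4)@(7, 9): e=[-13,56,53] → ·
    (4,4)@(9, 9): e=[11,56,29] → █
    (4,5)@(9, 11): e=[-3,72,27] → ·
    (5,5)@(11, 11): e=[21,72,3] → █
    (5,6)@(11, 13): e=[7,88,1] → █
  covered (14 px):
    · · · · · ·
    · · █ █ █ █
    · · · █ █ █
    · · · █ █ █
    · · · · █ █
    · · · · · █
    · · · · · █
T2:
  2·area = 16  (B↔C swapped to make it positive)
  edge (8, 10)→(0, 6): d=(-8,-4) top-left  bias=+0
  edge (0, 6)→(4, 6): d=(4,0) top-left  bias=+0
  edge (4, 6)→(8, 10): d=(4,4) right/bottom  bias=-1
    (0,1)@(1, 3): e=[28,-12,0] → ·  [on edge]
    (1,2)@(3, 5): e=[20,-4,0] → ·  [on edge]
    (1,3)@(3, 7): e=[4,4,8] → █
    (2,3)@(5, 7): e=[12,4,0] → ·  [on edge]
    (1,4)@(3, 9): e=[-12,12,16] → ·
    (3,4)@(7, 9): e=[4,12,0] → ·  [on edge]
    (4,5)@(9, 11): e=[-4,20,0] → ·  [on edge]
    (5,6)@(11, 13): e=[-12,28,0] → ·  [on edge]
  covered (1 px):
    · · · · · ·
    · · · · · ·
    · · · · · ·
    · █ · · · ·
    · · · · · ·
    · · · · · ·
    · · · · · ·

Final: [6,26,12]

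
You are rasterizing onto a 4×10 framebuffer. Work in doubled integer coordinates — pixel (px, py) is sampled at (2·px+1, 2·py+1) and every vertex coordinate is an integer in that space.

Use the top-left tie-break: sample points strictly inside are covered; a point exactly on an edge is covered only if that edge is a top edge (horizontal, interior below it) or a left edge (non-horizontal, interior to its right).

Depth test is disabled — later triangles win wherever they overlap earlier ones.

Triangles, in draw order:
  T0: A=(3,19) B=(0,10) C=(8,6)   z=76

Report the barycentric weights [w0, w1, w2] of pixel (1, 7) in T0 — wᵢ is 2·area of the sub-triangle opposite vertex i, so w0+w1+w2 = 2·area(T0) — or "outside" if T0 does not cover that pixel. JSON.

T0:
  2·area = 84
  edge (3, 19)→(0, 10): d=(-3,-9) top-left  bias=+0
  edge (0, 10)→(8, 6): d=(8,-4) top-left  bias=+0
  edge (8, 6)→(3, 19): d=(-5,13) right/bottom  bias=-1
    (3,3)@(7, 7): e=[72,4,8] → █
    (1,4)@(3, 9): e=[30,4,50] → █
    (2,4)@(5, 9): e=[48,12,24] → █
    (3,4)@(7, 9): e=[66,20,-2] → ·
    (0,5)@(1, 11): e=[6,12,66] → █
    (3,5)@(7, 11): e=[60,36,-12] → ·
    (0,6)@(1, 13): e=[0,28,56] → █  [on edge]
    (3,6)@(7, 13): e=[54,52,-22] → ·
    (0,7)@(1, 15): e=[-6,44,46] → ·
    (1,7)@(3, 15): e=[12,52,20] → █
    (2,7)@(5, 15): e=[30,60,-6] → ·
    (1,8)@(3, 17): e=[6,68,10] → █
    (1,9)@(3, 19): e=[0,84,0] → ·  [on edge]
  covered (11 px):
    · · · ·
    · · · ·
    · · · ·
    · · · █
    · █ █ ·
    █ █ █ ·
    █ █ █ ·
    · █ · ·
    · █ · ·
    · · · ·

Answer: [52,20,12]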